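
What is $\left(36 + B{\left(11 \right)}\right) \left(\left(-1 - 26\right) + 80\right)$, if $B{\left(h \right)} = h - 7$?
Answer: $2120$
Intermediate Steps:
$B{\left(h \right)} = -7 + h$
$\left(36 + B{\left(11 \right)}\right) \left(\left(-1 - 26\right) + 80\right) = \left(36 + \left(-7 + 11\right)\right) \left(\left(-1 - 26\right) + 80\right) = \left(36 + 4\right) \left(-27 + 80\right) = 40 \cdot 53 = 2120$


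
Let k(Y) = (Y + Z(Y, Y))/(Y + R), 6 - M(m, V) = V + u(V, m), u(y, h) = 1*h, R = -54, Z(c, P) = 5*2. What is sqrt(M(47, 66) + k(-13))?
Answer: I*sqrt(480122)/67 ≈ 10.342*I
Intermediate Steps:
Z(c, P) = 10
u(y, h) = h
M(m, V) = 6 - V - m (M(m, V) = 6 - (V + m) = 6 + (-V - m) = 6 - V - m)
k(Y) = (10 + Y)/(-54 + Y) (k(Y) = (Y + 10)/(Y - 54) = (10 + Y)/(-54 + Y))
sqrt(M(47, 66) + k(-13)) = sqrt((6 - 1*66 - 1*47) + (10 - 13)/(-54 - 13)) = sqrt((6 - 66 - 47) - 3/(-67)) = sqrt(-107 - 1/67*(-3)) = sqrt(-107 + 3/67) = sqrt(-7166/67) = I*sqrt(480122)/67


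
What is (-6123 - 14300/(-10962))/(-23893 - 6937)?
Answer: 33553013/168979230 ≈ 0.19856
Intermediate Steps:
(-6123 - 14300/(-10962))/(-23893 - 6937) = (-6123 - 14300*(-1/10962))/(-30830) = (-6123 + 7150/5481)*(-1/30830) = -33553013/5481*(-1/30830) = 33553013/168979230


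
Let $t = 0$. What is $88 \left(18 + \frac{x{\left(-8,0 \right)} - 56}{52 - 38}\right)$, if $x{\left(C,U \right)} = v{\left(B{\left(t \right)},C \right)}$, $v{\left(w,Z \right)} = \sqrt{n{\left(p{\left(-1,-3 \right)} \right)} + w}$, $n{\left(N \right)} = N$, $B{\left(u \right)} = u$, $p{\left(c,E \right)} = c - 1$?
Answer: $1232 + \frac{44 i \sqrt{2}}{7} \approx 1232.0 + 8.8893 i$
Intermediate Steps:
$p{\left(c,E \right)} = -1 + c$
$v{\left(w,Z \right)} = \sqrt{-2 + w}$ ($v{\left(w,Z \right)} = \sqrt{\left(-1 - 1\right) + w} = \sqrt{-2 + w}$)
$x{\left(C,U \right)} = i \sqrt{2}$ ($x{\left(C,U \right)} = \sqrt{-2 + 0} = \sqrt{-2} = i \sqrt{2}$)
$88 \left(18 + \frac{x{\left(-8,0 \right)} - 56}{52 - 38}\right) = 88 \left(18 + \frac{i \sqrt{2} - 56}{52 - 38}\right) = 88 \left(18 + \frac{-56 + i \sqrt{2}}{14}\right) = 88 \left(18 + \left(-56 + i \sqrt{2}\right) \frac{1}{14}\right) = 88 \left(18 - \left(4 - \frac{i \sqrt{2}}{14}\right)\right) = 88 \left(14 + \frac{i \sqrt{2}}{14}\right) = 1232 + \frac{44 i \sqrt{2}}{7}$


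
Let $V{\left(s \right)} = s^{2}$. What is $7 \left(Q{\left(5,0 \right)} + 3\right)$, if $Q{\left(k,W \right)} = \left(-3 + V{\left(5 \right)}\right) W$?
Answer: $21$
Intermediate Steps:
$Q{\left(k,W \right)} = 22 W$ ($Q{\left(k,W \right)} = \left(-3 + 5^{2}\right) W = \left(-3 + 25\right) W = 22 W$)
$7 \left(Q{\left(5,0 \right)} + 3\right) = 7 \left(22 \cdot 0 + 3\right) = 7 \left(0 + 3\right) = 7 \cdot 3 = 21$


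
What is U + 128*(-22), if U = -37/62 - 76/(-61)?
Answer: -10647657/3782 ≈ -2815.4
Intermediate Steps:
U = 2455/3782 (U = -37*1/62 - 76*(-1/61) = -37/62 + 76/61 = 2455/3782 ≈ 0.64913)
U + 128*(-22) = 2455/3782 + 128*(-22) = 2455/3782 - 2816 = -10647657/3782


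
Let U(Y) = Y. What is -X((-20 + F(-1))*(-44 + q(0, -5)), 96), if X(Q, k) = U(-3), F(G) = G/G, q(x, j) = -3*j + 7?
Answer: 3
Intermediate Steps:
q(x, j) = 7 - 3*j
F(G) = 1
X(Q, k) = -3
-X((-20 + F(-1))*(-44 + q(0, -5)), 96) = -1*(-3) = 3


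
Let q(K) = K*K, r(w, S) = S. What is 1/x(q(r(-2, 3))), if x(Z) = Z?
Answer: 1/9 ≈ 0.11111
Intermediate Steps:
q(K) = K**2
1/x(q(r(-2, 3))) = 1/(3**2) = 1/9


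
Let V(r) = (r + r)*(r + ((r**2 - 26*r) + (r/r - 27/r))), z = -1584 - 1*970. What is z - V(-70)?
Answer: 928640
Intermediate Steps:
z = -2554 (z = -1584 - 970 = -2554)
V(r) = 2*r*(1 + r**2 - 27/r - 25*r) (V(r) = (2*r)*(r + ((r**2 - 26*r) + (1 - 27/r))) = (2*r)*(r + (1 + r**2 - 27/r - 26*r)) = (2*r)*(1 + r**2 - 27/r - 25*r) = 2*r*(1 + r**2 - 27/r - 25*r))
z - V(-70) = -2554 - (-54 - 50*(-70)**2 + 2*(-70) + 2*(-70)**3) = -2554 - (-54 - 50*4900 - 140 + 2*(-343000)) = -2554 - (-54 - 245000 - 140 - 686000) = -2554 - 1*(-931194) = -2554 + 931194 = 928640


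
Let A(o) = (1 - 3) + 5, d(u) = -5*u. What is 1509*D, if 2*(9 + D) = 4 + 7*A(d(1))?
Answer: 10563/2 ≈ 5281.5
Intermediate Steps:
A(o) = 3 (A(o) = -2 + 5 = 3)
D = 7/2 (D = -9 + (4 + 7*3)/2 = -9 + (4 + 21)/2 = -9 + (½)*25 = -9 + 25/2 = 7/2 ≈ 3.5000)
1509*D = 1509*(7/2) = 10563/2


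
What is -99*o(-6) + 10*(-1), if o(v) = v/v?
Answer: -109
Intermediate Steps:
o(v) = 1
-99*o(-6) + 10*(-1) = -99*1 + 10*(-1) = -99 - 10 = -109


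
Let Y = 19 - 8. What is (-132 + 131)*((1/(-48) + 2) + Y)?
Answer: -623/48 ≈ -12.979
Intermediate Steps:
Y = 11
(-132 + 131)*((1/(-48) + 2) + Y) = (-132 + 131)*((1/(-48) + 2) + 11) = -((-1/48 + 2) + 11) = -(95/48 + 11) = -1*623/48 = -623/48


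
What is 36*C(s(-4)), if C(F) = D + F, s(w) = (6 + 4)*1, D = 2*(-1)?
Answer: 288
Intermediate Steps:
D = -2
s(w) = 10 (s(w) = 10*1 = 10)
C(F) = -2 + F
36*C(s(-4)) = 36*(-2 + 10) = 36*8 = 288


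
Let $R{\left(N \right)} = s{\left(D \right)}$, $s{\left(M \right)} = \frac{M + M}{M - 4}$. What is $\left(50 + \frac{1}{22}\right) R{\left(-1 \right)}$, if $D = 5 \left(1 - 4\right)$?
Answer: $\frac{16515}{209} \approx 79.019$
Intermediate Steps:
$D = -15$ ($D = 5 \left(-3\right) = -15$)
$s{\left(M \right)} = \frac{2 M}{-4 + M}$
$R{\left(N \right)} = \frac{30}{19}$ ($R{\left(N \right)} = 2 \left(-15\right) \frac{1}{-4 - 15} = 2 \left(-15\right) \frac{1}{-19} = 2 \left(-15\right) \left(- \frac{1}{19}\right) = \frac{30}{19}$)
$\left(50 + \frac{1}{22}\right) R{\left(-1 \right)} = \left(50 + \frac{1}{22}\right) \frac{30}{19} = \frac{1101}{22} \cdot \frac{30}{19} = \frac{16515}{209}$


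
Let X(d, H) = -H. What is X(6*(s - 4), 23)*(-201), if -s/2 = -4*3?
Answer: 4623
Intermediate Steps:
s = 24 (s = -(-8)*3 = -2*(-12) = 24)
X(6*(s - 4), 23)*(-201) = -1*23*(-201) = -23*(-201) = 4623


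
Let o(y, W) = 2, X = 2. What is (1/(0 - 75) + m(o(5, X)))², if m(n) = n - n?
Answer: 1/5625 ≈ 0.00017778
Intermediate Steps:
m(n) = 0
(1/(0 - 75) + m(o(5, X)))² = (1/(0 - 75) + 0)² = (1/(-75) + 0)² = (-1/75 + 0)² = (-1/75)² = 1/5625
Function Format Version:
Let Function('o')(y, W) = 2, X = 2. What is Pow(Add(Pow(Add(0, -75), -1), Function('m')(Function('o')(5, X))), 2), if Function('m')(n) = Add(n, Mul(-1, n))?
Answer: Rational(1, 5625) ≈ 0.00017778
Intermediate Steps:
Function('m')(n) = 0
Pow(Add(Pow(Add(0, -75), -1), Function('m')(Function('o')(5, X))), 2) = Pow(Add(Pow(Add(0, -75), -1), 0), 2) = Pow(Add(Pow(-75, -1), 0), 2) = Pow(Add(Rational(-1, 75), 0), 2) = Pow(Rational(-1, 75), 2) = Rational(1, 5625)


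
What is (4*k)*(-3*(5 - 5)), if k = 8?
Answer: 0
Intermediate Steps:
(4*k)*(-3*(5 - 5)) = (4*8)*(-3*(5 - 5)) = 32*(-3*0) = 32*0 = 0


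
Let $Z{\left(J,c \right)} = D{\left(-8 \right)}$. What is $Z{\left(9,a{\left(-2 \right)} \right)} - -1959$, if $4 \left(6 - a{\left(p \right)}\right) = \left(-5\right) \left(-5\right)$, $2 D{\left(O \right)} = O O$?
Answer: $1991$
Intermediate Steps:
$D{\left(O \right)} = \frac{O^{2}}{2}$ ($D{\left(O \right)} = \frac{O O}{2} = \frac{O^{2}}{2}$)
$a{\left(p \right)} = - \frac{1}{4}$ ($a{\left(p \right)} = 6 - \frac{\left(-5\right) \left(-5\right)}{4} = 6 - \frac{25}{4} = - \frac{1}{4}$)
$Z{\left(J,c \right)} = 32$ ($Z{\left(J,c \right)} = \frac{\left(-8\right)^{2}}{2} = \frac{1}{2} \cdot 64 = 32$)
$Z{\left(9,a{\left(-2 \right)} \right)} - -1959 = 32 - -1959 = 32 + 1959 = 1991$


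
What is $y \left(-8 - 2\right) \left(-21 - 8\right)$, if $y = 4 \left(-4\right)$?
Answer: $-4640$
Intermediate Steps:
$y = -16$
$y \left(-8 - 2\right) \left(-21 - 8\right) = - 16 \left(-8 - 2\right) \left(-21 - 8\right) = \left(-16\right) \left(-10\right) \left(-29\right) = 160 \left(-29\right) = -4640$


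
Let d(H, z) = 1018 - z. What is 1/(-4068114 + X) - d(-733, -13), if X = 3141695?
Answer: -955137990/926419 ≈ -1031.0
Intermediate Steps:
1/(-4068114 + X) - d(-733, -13) = 1/(-4068114 + 3141695) - (1018 - 1*(-13)) = 1/(-926419) - (1018 + 13) = -1/926419 - 1*1031 = -1/926419 - 1031 = -955137990/926419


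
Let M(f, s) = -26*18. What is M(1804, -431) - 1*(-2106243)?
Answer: 2105775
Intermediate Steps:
M(f, s) = -468
M(1804, -431) - 1*(-2106243) = -468 - 1*(-2106243) = -468 + 2106243 = 2105775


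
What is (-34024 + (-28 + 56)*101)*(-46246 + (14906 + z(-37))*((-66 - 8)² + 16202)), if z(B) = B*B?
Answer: -11004800911984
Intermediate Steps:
z(B) = B²
(-34024 + (-28 + 56)*101)*(-46246 + (14906 + z(-37))*((-66 - 8)² + 16202)) = (-34024 + (-28 + 56)*101)*(-46246 + (14906 + (-37)²)*((-66 - 8)² + 16202)) = (-34024 + 28*101)*(-46246 + (14906 + 1369)*((-74)² + 16202)) = (-34024 + 2828)*(-46246 + 16275*(5476 + 16202)) = -31196*(-46246 + 16275*21678) = -31196*(-46246 + 352809450) = -31196*352763204 = -11004800911984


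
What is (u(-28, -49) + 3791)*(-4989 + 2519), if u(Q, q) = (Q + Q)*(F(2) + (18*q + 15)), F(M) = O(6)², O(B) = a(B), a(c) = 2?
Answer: -128733930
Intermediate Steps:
O(B) = 2
F(M) = 4 (F(M) = 2² = 4)
u(Q, q) = 2*Q*(19 + 18*q) (u(Q, q) = (Q + Q)*(4 + (18*q + 15)) = (2*Q)*(4 + (15 + 18*q)) = (2*Q)*(19 + 18*q) = 2*Q*(19 + 18*q))
(u(-28, -49) + 3791)*(-4989 + 2519) = (2*(-28)*(19 + 18*(-49)) + 3791)*(-4989 + 2519) = (2*(-28)*(19 - 882) + 3791)*(-2470) = (2*(-28)*(-863) + 3791)*(-2470) = (48328 + 3791)*(-2470) = 52119*(-2470) = -128733930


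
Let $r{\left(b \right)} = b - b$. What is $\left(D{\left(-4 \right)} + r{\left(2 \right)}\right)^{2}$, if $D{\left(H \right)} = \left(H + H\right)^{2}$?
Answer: $4096$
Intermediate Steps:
$r{\left(b \right)} = 0$
$D{\left(H \right)} = 4 H^{2}$ ($D{\left(H \right)} = \left(2 H\right)^{2} = 4 H^{2}$)
$\left(D{\left(-4 \right)} + r{\left(2 \right)}\right)^{2} = \left(4 \left(-4\right)^{2} + 0\right)^{2} = \left(4 \cdot 16 + 0\right)^{2} = \left(64 + 0\right)^{2} = 64^{2} = 4096$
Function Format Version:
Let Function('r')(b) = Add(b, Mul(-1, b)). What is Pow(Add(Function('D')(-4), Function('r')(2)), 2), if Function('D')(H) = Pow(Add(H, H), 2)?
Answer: 4096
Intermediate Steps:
Function('r')(b) = 0
Function('D')(H) = Mul(4, Pow(H, 2)) (Function('D')(H) = Pow(Mul(2, H), 2) = Mul(4, Pow(H, 2)))
Pow(Add(Function('D')(-4), Function('r')(2)), 2) = Pow(Add(Mul(4, Pow(-4, 2)), 0), 2) = Pow(Add(Mul(4, 16), 0), 2) = Pow(Add(64, 0), 2) = Pow(64, 2) = 4096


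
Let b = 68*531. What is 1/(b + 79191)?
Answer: 1/115299 ≈ 8.6731e-6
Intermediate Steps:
b = 36108
1/(b + 79191) = 1/(36108 + 79191) = 1/115299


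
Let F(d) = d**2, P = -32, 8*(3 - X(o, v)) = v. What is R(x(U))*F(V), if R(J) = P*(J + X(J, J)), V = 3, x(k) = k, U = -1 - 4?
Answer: 396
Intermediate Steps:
X(o, v) = 3 - v/8
U = -5
R(J) = -96 - 28*J (R(J) = -32*(J + (3 - J/8)) = -32*(3 + 7*J/8) = -96 - 28*J)
R(x(U))*F(V) = (-96 - 28*(-5))*3**2 = (-96 + 140)*9 = 44*9 = 396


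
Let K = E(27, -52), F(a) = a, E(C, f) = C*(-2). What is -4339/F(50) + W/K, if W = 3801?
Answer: -35363/225 ≈ -157.17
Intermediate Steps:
E(C, f) = -2*C
K = -54 (K = -2*27 = -54)
-4339/F(50) + W/K = -4339/50 + 3801/(-54) = -4339*1/50 + 3801*(-1/54) = -4339/50 - 1267/18 = -35363/225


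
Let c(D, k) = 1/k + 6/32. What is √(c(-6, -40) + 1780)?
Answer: √712065/20 ≈ 42.192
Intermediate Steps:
c(D, k) = 3/16 + 1/k (c(D, k) = 1/k + 6*(1/32) = 1/k + 3/16 = 3/16 + 1/k)
√(c(-6, -40) + 1780) = √((3/16 + 1/(-40)) + 1780) = √((3/16 - 1/40) + 1780) = √(13/80 + 1780) = √(142413/80) = √712065/20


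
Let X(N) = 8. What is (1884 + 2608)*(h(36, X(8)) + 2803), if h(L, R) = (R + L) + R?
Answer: 12824660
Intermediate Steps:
h(L, R) = L + 2*R (h(L, R) = (L + R) + R = L + 2*R)
(1884 + 2608)*(h(36, X(8)) + 2803) = (1884 + 2608)*((36 + 2*8) + 2803) = 4492*((36 + 16) + 2803) = 4492*(52 + 2803) = 4492*2855 = 12824660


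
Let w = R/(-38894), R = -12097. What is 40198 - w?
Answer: 1563448915/38894 ≈ 40198.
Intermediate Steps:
w = 12097/38894 (w = -12097/(-38894) = -12097*(-1/38894) = 12097/38894 ≈ 0.31102)
40198 - w = 40198 - 1*12097/38894 = 40198 - 12097/38894 = 1563448915/38894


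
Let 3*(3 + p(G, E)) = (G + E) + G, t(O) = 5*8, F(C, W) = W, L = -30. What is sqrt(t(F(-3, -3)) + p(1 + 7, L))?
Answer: sqrt(291)/3 ≈ 5.6862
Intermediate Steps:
t(O) = 40
p(G, E) = -3 + E/3 + 2*G/3 (p(G, E) = -3 + ((G + E) + G)/3 = -3 + ((E + G) + G)/3 = -3 + (E + 2*G)/3 = -3 + (E/3 + 2*G/3) = -3 + E/3 + 2*G/3)
sqrt(t(F(-3, -3)) + p(1 + 7, L)) = sqrt(40 + (-3 + (1/3)*(-30) + 2*(1 + 7)/3)) = sqrt(40 + (-3 - 10 + (2/3)*8)) = sqrt(40 + (-3 - 10 + 16/3)) = sqrt(40 - 23/3) = sqrt(97/3) = sqrt(291)/3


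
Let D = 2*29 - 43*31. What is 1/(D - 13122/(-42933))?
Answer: -14311/18242151 ≈ -0.00078450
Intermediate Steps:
D = -1275 (D = 58 - 1333 = -1275)
1/(D - 13122/(-42933)) = 1/(-1275 - 13122/(-42933)) = 1/(-1275 - 13122*(-1/42933)) = 1/(-1275 + 4374/14311) = 1/(-18242151/14311) = -14311/18242151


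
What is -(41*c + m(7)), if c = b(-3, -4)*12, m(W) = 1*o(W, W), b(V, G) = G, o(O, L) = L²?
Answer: 1919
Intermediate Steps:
m(W) = W² (m(W) = 1*W² = W²)
c = -48 (c = -4*12 = -48)
-(41*c + m(7)) = -(41*(-48) + 7²) = -(-1968 + 49) = -1*(-1919) = 1919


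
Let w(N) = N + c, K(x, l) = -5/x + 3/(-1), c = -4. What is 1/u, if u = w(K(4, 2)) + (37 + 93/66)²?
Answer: 121/177508 ≈ 0.00068166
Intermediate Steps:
K(x, l) = -3 - 5/x (K(x, l) = -5/x + 3*(-1) = -5/x - 3 = -3 - 5/x)
w(N) = -4 + N (w(N) = N - 4 = -4 + N)
u = 177508/121 (u = (-4 + (-3 - 5/4)) + (37 + 93/66)² = (-4 + (-3 - 5*¼)) + (37 + 93*(1/66))² = (-4 + (-3 - 5/4)) + (37 + 31/22)² = (-4 - 17/4) + (845/22)² = -33/4 + 714025/484 = 177508/121 ≈ 1467.0)
1/u = 1/(177508/121) = 121/177508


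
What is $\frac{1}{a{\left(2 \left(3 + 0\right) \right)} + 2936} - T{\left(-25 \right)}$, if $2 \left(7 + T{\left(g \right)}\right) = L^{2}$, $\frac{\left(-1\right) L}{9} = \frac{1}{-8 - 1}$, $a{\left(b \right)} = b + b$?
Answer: $\frac{19163}{2948} \approx 6.5003$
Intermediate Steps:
$a{\left(b \right)} = 2 b$
$L = 1$ ($L = - \frac{9}{-8 - 1} = - \frac{9}{-9} = \left(-9\right) \left(- \frac{1}{9}\right) = 1$)
$T{\left(g \right)} = - \frac{13}{2}$ ($T{\left(g \right)} = -7 + \frac{1^{2}}{2} = -7 + \frac{1}{2} \cdot 1 = -7 + \frac{1}{2} = - \frac{13}{2}$)
$\frac{1}{a{\left(2 \left(3 + 0\right) \right)} + 2936} - T{\left(-25 \right)} = \frac{1}{2 \cdot 2 \left(3 + 0\right) + 2936} - - \frac{13}{2} = \frac{1}{2 \cdot 2 \cdot 3 + 2936} + \frac{13}{2} = \frac{1}{2 \cdot 6 + 2936} + \frac{13}{2} = \frac{1}{12 + 2936} + \frac{13}{2} = \frac{1}{2948} + \frac{13}{2} = \frac{19163}{2948}$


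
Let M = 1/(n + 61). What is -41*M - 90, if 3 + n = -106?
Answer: -4279/48 ≈ -89.146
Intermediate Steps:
n = -109 (n = -3 - 106 = -109)
M = -1/48 (M = 1/(-109 + 61) = 1/(-48) = -1/48 ≈ -0.020833)
-41*M - 90 = -41*(-1/48) - 90 = 41/48 - 90 = -4279/48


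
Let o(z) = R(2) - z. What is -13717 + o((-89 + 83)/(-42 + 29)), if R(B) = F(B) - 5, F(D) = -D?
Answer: -178418/13 ≈ -13724.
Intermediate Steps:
R(B) = -5 - B (R(B) = -B - 5 = -5 - B)
o(z) = -7 - z (o(z) = (-5 - 1*2) - z = (-5 - 2) - z = -7 - z)
-13717 + o((-89 + 83)/(-42 + 29)) = -13717 + (-7 - (-89 + 83)/(-42 + 29)) = -13717 + (-7 - (-6)/(-13)) = -13717 + (-7 - (-6)*(-1)/13) = -13717 + (-7 - 1*6/13) = -13717 + (-7 - 6/13) = -13717 - 97/13 = -178418/13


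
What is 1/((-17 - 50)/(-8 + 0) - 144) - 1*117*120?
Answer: -15233408/1085 ≈ -14040.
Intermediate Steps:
1/((-17 - 50)/(-8 + 0) - 144) - 1*117*120 = 1/(-67/(-8) - 144) - 117*120 = 1/(-67*(-⅛) - 144) - 14040 = 1/(67/8 - 144) - 14040 = 1/(-1085/8) - 14040 = -8/1085 - 14040 = -15233408/1085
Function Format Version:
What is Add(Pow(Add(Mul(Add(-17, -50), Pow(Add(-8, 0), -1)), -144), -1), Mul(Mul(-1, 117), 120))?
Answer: Rational(-15233408, 1085) ≈ -14040.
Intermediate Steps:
Add(Pow(Add(Mul(Add(-17, -50), Pow(Add(-8, 0), -1)), -144), -1), Mul(Mul(-1, 117), 120)) = Add(Pow(Add(Mul(-67, Pow(-8, -1)), -144), -1), Mul(-117, 120)) = Add(Pow(Add(Mul(-67, Rational(-1, 8)), -144), -1), -14040) = Add(Pow(Add(Rational(67, 8), -144), -1), -14040) = Add(Pow(Rational(-1085, 8), -1), -14040) = Add(Rational(-8, 1085), -14040) = Rational(-15233408, 1085)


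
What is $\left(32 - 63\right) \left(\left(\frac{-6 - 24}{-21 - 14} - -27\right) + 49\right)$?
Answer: $- \frac{16678}{7} \approx -2382.6$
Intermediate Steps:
$\left(32 - 63\right) \left(\left(\frac{-6 - 24}{-21 - 14} - -27\right) + 49\right) = - 31 \left(\left(- \frac{30}{-35} + 27\right) + 49\right) = - 31 \left(\left(\left(-30\right) \left(- \frac{1}{35}\right) + 27\right) + 49\right) = - 31 \left(\left(\frac{6}{7} + 27\right) + 49\right) = - 31 \left(\frac{195}{7} + 49\right) = \left(-31\right) \frac{538}{7} = - \frac{16678}{7}$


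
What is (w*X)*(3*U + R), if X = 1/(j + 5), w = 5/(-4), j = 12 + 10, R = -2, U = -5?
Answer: 85/108 ≈ 0.78704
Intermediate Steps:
j = 22
w = -5/4 (w = 5*(-¼) = -5/4 ≈ -1.2500)
X = 1/27 (X = 1/(22 + 5) = 1/27 ≈ 0.037037)
(w*X)*(3*U + R) = (-5/4*1/27)*(3*(-5) - 2) = -5*(-15 - 2)/108 = -5/108*(-17) = 85/108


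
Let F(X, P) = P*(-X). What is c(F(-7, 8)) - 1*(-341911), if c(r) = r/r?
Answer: 341912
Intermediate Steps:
F(X, P) = -P*X
c(r) = 1
c(F(-7, 8)) - 1*(-341911) = 1 - 1*(-341911) = 1 + 341911 = 341912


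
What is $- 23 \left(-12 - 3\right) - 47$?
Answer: $298$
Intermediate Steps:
$- 23 \left(-12 - 3\right) - 47 = \left(-23\right) \left(-15\right) - 47 = 345 - 47 = 298$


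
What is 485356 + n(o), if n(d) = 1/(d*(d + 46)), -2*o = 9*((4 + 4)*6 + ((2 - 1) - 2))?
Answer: 67956149632/140013 ≈ 4.8536e+5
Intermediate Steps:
o = -423/2 (o = -9*((4 + 4)*6 + ((2 - 1) - 2))/2 = -9*(8*6 + (1 - 2))/2 = -9*(48 - 1)/2 = -9*47/2 = -½*423 = -423/2 ≈ -211.50)
n(d) = 1/(d*(46 + d))
485356 + n(o) = 485356 + 1/((-423/2)*(46 - 423/2)) = 485356 - 2/(423*(-331/2)) = 485356 - 2/423*(-2/331) = 485356 + 4/140013 = 67956149632/140013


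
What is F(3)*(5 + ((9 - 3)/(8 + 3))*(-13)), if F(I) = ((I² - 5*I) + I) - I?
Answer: 138/11 ≈ 12.545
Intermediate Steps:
F(I) = I² - 5*I (F(I) = (I² - 4*I) - I = I² - 5*I)
F(3)*(5 + ((9 - 3)/(8 + 3))*(-13)) = (3*(-5 + 3))*(5 + ((9 - 3)/(8 + 3))*(-13)) = (3*(-2))*(5 + (6/11)*(-13)) = -6*(5 + (6*(1/11))*(-13)) = -6*(5 + (6/11)*(-13)) = -6*(5 - 78/11) = -6*(-23/11) = 138/11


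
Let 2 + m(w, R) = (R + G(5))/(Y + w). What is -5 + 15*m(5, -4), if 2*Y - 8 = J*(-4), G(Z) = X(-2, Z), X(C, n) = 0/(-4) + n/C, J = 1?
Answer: -685/14 ≈ -48.929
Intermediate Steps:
X(C, n) = n/C (X(C, n) = 0*(-1/4) + n/C = 0 + n/C = n/C)
G(Z) = -Z/2 (G(Z) = Z/(-2) = Z*(-1/2) = -Z/2)
Y = 2 (Y = 4 + (1*(-4))/2 = 4 + (1/2)*(-4) = 4 - 2 = 2)
m(w, R) = -2 + (-5/2 + R)/(2 + w) (m(w, R) = -2 + (R - 1/2*5)/(2 + w) = -2 + (R - 5/2)/(2 + w) = -2 + (-5/2 + R)/(2 + w))
-5 + 15*m(5, -4) = -5 + 15*((-13/2 - 4 - 2*5)/(2 + 5)) = -5 + 15*((-13/2 - 4 - 10)/7) = -5 + 15*((1/7)*(-41/2)) = -5 + 15*(-41/14) = -5 - 615/14 = -685/14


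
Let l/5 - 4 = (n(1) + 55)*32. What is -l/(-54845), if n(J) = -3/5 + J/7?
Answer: 61228/383915 ≈ 0.15948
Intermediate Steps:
n(J) = -3/5 + J/7 (n(J) = -3*1/5 + J*(1/7) = -3/5 + J/7)
l = 61228/7 (l = 20 + 5*(((-3/5 + (1/7)*1) + 55)*32) = 20 + 5*(((-3/5 + 1/7) + 55)*32) = 20 + 5*((-16/35 + 55)*32) = 20 + 5*((1909/35)*32) = 20 + 5*(61088/35) = 20 + 61088/7 = 61228/7 ≈ 8746.9)
-l/(-54845) = -61228/(7*(-54845)) = -61228*(-1)/(7*54845) = -1*(-61228/383915) = 61228/383915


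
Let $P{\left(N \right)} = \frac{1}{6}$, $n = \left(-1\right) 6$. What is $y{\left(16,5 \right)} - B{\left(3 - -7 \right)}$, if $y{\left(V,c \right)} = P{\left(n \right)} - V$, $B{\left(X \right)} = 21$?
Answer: $- \frac{221}{6} \approx -36.833$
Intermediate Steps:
$n = -6$
$P{\left(N \right)} = \frac{1}{6}$
$y{\left(V,c \right)} = \frac{1}{6} - V$
$y{\left(16,5 \right)} - B{\left(3 - -7 \right)} = \left(\frac{1}{6} - 16\right) - 21 = - \frac{95}{6} - 21 = - \frac{221}{6}$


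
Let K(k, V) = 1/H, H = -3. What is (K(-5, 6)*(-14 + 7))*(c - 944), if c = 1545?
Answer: 4207/3 ≈ 1402.3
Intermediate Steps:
K(k, V) = -⅓ (K(k, V) = 1/(-3) = -⅓)
(K(-5, 6)*(-14 + 7))*(c - 944) = (-(-14 + 7)/3)*(1545 - 944) = -⅓*(-7)*601 = (7/3)*601 = 4207/3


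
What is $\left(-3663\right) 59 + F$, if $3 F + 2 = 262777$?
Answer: $- \frac{385576}{3} \approx -1.2853 \cdot 10^{5}$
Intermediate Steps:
$F = \frac{262775}{3}$ ($F = - \frac{2}{3} + \frac{1}{3} \cdot 262777 = - \frac{2}{3} + \frac{262777}{3} = \frac{262775}{3} \approx 87592.0$)
$\left(-3663\right) 59 + F = \left(-3663\right) 59 + \frac{262775}{3} = -216117 + \frac{262775}{3} = - \frac{385576}{3}$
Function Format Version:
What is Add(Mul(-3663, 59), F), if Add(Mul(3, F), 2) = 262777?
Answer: Rational(-385576, 3) ≈ -1.2853e+5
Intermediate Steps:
F = Rational(262775, 3) (F = Add(Rational(-2, 3), Mul(Rational(1, 3), 262777)) = Add(Rational(-2, 3), Rational(262777, 3)) = Rational(262775, 3) ≈ 87592.)
Add(Mul(-3663, 59), F) = Add(Mul(-3663, 59), Rational(262775, 3)) = Add(-216117, Rational(262775, 3)) = Rational(-385576, 3)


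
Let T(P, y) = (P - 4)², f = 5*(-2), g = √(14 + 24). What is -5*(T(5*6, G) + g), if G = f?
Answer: -3380 - 5*√38 ≈ -3410.8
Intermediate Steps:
g = √38 ≈ 6.1644
f = -10
G = -10
T(P, y) = (-4 + P)²
-5*(T(5*6, G) + g) = -5*((-4 + 5*6)² + √38) = -5*((-4 + 30)² + √38) = -5*(26² + √38) = -5*(676 + √38) = -3380 - 5*√38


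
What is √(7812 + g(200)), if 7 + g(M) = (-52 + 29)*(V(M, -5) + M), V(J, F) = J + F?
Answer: 16*I*√5 ≈ 35.777*I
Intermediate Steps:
V(J, F) = F + J
g(M) = 108 - 46*M (g(M) = -7 + (-52 + 29)*((-5 + M) + M) = -7 - 23*(-5 + 2*M) = -7 + (115 - 46*M) = 108 - 46*M)
√(7812 + g(200)) = √(7812 + (108 - 46*200)) = √(7812 + (108 - 9200)) = √(7812 - 9092) = √(-1280) = 16*I*√5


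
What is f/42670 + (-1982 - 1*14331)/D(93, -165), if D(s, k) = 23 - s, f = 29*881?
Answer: 34893207/149345 ≈ 233.64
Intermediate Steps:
f = 25549
f/42670 + (-1982 - 1*14331)/D(93, -165) = 25549/42670 + (-1982 - 1*14331)/(23 - 1*93) = 25549*(1/42670) + (-1982 - 14331)/(23 - 93) = 25549/42670 - 16313/(-70) = 25549/42670 - 16313*(-1/70) = 25549/42670 + 16313/70 = 34893207/149345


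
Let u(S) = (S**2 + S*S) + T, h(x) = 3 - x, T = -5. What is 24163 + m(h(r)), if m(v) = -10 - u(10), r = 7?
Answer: 23958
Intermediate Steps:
u(S) = -5 + 2*S**2 (u(S) = (S**2 + S*S) - 5 = (S**2 + S**2) - 5 = 2*S**2 - 5 = -5 + 2*S**2)
m(v) = -205 (m(v) = -10 - (-5 + 2*10**2) = -10 - (-5 + 2*100) = -10 - (-5 + 200) = -10 - 1*195 = -10 - 195 = -205)
24163 + m(h(r)) = 24163 - 205 = 23958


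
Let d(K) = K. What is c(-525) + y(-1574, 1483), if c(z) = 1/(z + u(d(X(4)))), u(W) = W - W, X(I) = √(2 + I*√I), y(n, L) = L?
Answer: 778574/525 ≈ 1483.0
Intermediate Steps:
X(I) = √(2 + I^(3/2))
u(W) = 0
c(z) = 1/z (c(z) = 1/(z + 0) = 1/z)
c(-525) + y(-1574, 1483) = 1/(-525) + 1483 = -1/525 + 1483 = 778574/525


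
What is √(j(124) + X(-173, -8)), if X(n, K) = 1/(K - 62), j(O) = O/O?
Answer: √4830/70 ≈ 0.99283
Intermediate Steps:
j(O) = 1
X(n, K) = 1/(-62 + K)
√(j(124) + X(-173, -8)) = √(1 + 1/(-62 - 8)) = √(1 + 1/(-70)) = √(1 - 1/70) = √(69/70) = √4830/70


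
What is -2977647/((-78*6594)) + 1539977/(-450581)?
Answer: 183203904181/77249408964 ≈ 2.3716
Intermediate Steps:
-2977647/((-78*6594)) + 1539977/(-450581) = -2977647/(-514332) + 1539977*(-1/450581) = -2977647*(-1/514332) - 1539977/450581 = 992549/171444 - 1539977/450581 = 183203904181/77249408964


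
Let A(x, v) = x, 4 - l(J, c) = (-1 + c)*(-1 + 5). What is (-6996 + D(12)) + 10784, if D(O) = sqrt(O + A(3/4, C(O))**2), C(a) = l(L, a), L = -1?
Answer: 3788 + sqrt(201)/4 ≈ 3791.5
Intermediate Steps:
l(J, c) = 8 - 4*c (l(J, c) = 4 - (-1 + c)*(-1 + 5) = 4 - (-1 + c)*4 = 4 - (-4 + 4*c) = 4 + (4 - 4*c) = 8 - 4*c)
C(a) = 8 - 4*a
D(O) = sqrt(9/16 + O) (D(O) = sqrt(O + (3/4)**2) = sqrt(O + 9/16) = sqrt(9/16 + O))
(-6996 + D(12)) + 10784 = (-6996 + sqrt(9 + 16*12)/4) + 10784 = (-6996 + sqrt(9 + 192)/4) + 10784 = (-6996 + sqrt(201)/4) + 10784 = 3788 + sqrt(201)/4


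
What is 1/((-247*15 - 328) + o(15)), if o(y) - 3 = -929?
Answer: -1/4959 ≈ -0.00020165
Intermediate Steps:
o(y) = -926 (o(y) = 3 - 929 = -926)
1/((-247*15 - 328) + o(15)) = 1/((-247*15 - 328) - 926) = 1/((-3705 - 328) - 926) = 1/(-4033 - 926) = 1/(-4959) = -1/4959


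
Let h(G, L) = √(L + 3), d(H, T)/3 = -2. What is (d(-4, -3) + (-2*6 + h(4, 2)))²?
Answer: (18 - √5)² ≈ 248.50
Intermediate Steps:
d(H, T) = -6 (d(H, T) = 3*(-2) = -6)
h(G, L) = √(3 + L)
(d(-4, -3) + (-2*6 + h(4, 2)))² = (-6 + (-2*6 + √(3 + 2)))² = (-6 + (-12 + √5))² = (-18 + √5)²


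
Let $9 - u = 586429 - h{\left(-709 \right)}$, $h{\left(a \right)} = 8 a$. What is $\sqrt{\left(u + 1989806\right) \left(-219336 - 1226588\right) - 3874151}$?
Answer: $i \sqrt{2020992091887} \approx 1.4216 \cdot 10^{6} i$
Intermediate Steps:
$u = -592092$ ($u = 9 - \left(586429 - 8 \left(-709\right)\right) = 9 - \left(586429 - -5672\right) = 9 - \left(586429 + 5672\right) = 9 - 592101 = -592092$)
$\sqrt{\left(u + 1989806\right) \left(-219336 - 1226588\right) - 3874151} = \sqrt{\left(-592092 + 1989806\right) \left(-219336 - 1226588\right) - 3874151} = \sqrt{1397714 \left(-1445924\right) - 3874151} = \sqrt{-2020988217736 - 3874151} = \sqrt{-2020992091887} = i \sqrt{2020992091887}$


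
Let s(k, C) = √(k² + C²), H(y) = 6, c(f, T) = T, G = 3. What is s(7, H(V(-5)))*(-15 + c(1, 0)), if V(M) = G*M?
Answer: -15*√85 ≈ -138.29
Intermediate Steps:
V(M) = 3*M
s(k, C) = √(C² + k²)
s(7, H(V(-5)))*(-15 + c(1, 0)) = √(6² + 7²)*(-15 + 0) = √(36 + 49)*(-15) = √85*(-15) = -15*√85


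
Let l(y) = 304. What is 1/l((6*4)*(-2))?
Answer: 1/304 ≈ 0.0032895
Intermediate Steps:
1/l((6*4)*(-2)) = 1/304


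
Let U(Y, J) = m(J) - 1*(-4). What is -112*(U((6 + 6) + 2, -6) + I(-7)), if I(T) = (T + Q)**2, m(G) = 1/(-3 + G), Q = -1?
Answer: -68432/9 ≈ -7603.6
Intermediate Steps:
I(T) = (-1 + T)**2 (I(T) = (T - 1)**2 = (-1 + T)**2)
U(Y, J) = 4 + 1/(-3 + J) (U(Y, J) = 1/(-3 + J) - 1*(-4) = 1/(-3 + J) + 4 = 4 + 1/(-3 + J))
-112*(U((6 + 6) + 2, -6) + I(-7)) = -112*((-11 + 4*(-6))/(-3 - 6) + (-1 - 7)**2) = -112*((-11 - 24)/(-9) + (-8)**2) = -112*(-1/9*(-35) + 64) = -112*(35/9 + 64) = -112*611/9 = -68432/9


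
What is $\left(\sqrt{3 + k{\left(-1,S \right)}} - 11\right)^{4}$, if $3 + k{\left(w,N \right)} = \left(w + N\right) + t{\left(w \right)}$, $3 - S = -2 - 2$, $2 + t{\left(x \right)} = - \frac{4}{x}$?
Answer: $20513 - 11352 \sqrt{2} \approx 4458.8$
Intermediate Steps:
$t{\left(x \right)} = -2 - \frac{4}{x}$
$S = 7$ ($S = 3 - \left(-2 - 2\right) = 3 - -4 = 3 + 4 = 7$)
$k{\left(w,N \right)} = -5 + N + w - \frac{4}{w}$ ($k{\left(w,N \right)} = -3 - \left(2 - N - w + \frac{4}{w}\right) = -3 + \left(-2 + N + w - \frac{4}{w}\right) = -5 + N + w - \frac{4}{w}$)
$\left(\sqrt{3 + k{\left(-1,S \right)}} - 11\right)^{4} = \left(\sqrt{3 - \left(-1 - 4\right)} - 11\right)^{4} = \left(\sqrt{3 - -5} - 11\right)^{4} = \left(\sqrt{3 + \left(-5 + 7 - 1 + 4\right)} - 11\right)^{4} = \left(\sqrt{3 + 5} - 11\right)^{4} = \left(\sqrt{8} - 11\right)^{4} = \left(2 \sqrt{2} - 11\right)^{4} = \left(-11 + 2 \sqrt{2}\right)^{4}$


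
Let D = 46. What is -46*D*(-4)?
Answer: 8464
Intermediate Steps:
-46*D*(-4) = -46*46*(-4) = -2116*(-4) = 8464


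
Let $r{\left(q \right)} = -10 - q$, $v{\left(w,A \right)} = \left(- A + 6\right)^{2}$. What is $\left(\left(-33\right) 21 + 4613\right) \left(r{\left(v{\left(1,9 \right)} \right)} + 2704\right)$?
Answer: $10525200$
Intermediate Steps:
$v{\left(w,A \right)} = \left(6 - A\right)^{2}$
$\left(\left(-33\right) 21 + 4613\right) \left(r{\left(v{\left(1,9 \right)} \right)} + 2704\right) = \left(\left(-33\right) 21 + 4613\right) \left(\left(-10 - \left(-6 + 9\right)^{2}\right) + 2704\right) = \left(-693 + 4613\right) \left(\left(-10 - 3^{2}\right) + 2704\right) = 3920 \left(\left(-10 - 9\right) + 2704\right) = 3920 \left(-19 + 2704\right) = 3920 \cdot 2685 = 10525200$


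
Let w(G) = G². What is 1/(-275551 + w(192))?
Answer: -1/238687 ≈ -4.1896e-6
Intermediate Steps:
1/(-275551 + w(192)) = 1/(-275551 + 192²) = 1/(-275551 + 36864) = 1/(-238687) = -1/238687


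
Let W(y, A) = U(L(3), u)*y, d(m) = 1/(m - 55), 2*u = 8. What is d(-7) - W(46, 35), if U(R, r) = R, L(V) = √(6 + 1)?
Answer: -1/62 - 46*√7 ≈ -121.72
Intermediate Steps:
u = 4 (u = (½)*8 = 4)
L(V) = √7
d(m) = 1/(-55 + m)
W(y, A) = y*√7 (W(y, A) = √7*y = y*√7)
d(-7) - W(46, 35) = 1/(-55 - 7) - 46*√7 = 1/(-62) - 46*√7 = -1/62 - 46*√7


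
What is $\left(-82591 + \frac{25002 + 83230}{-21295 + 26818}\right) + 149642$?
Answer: $\frac{370430905}{5523} \approx 67071.0$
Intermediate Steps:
$\left(-82591 + \frac{25002 + 83230}{-21295 + 26818}\right) + 149642 = \left(-82591 + \frac{108232}{5523}\right) + 149642 = - \frac{456041861}{5523} + 149642 = \frac{370430905}{5523}$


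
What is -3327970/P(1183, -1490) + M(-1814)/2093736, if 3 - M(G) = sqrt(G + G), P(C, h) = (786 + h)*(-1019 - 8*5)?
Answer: -145164340819/32519907552 - I*sqrt(907)/1046868 ≈ -4.4639 - 2.8768e-5*I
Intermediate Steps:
P(C, h) = -832374 - 1059*h (P(C, h) = (786 + h)*(-1019 - 40) = (786 + h)*(-1059) = -832374 - 1059*h)
M(G) = 3 - sqrt(2)*sqrt(G) (M(G) = 3 - sqrt(G + G) = 3 - sqrt(2*G) = 3 - sqrt(2)*sqrt(G))
-3327970/P(1183, -1490) + M(-1814)/2093736 = -3327970/(-832374 - 1059*(-1490)) + (3 - sqrt(2)*sqrt(-1814))/2093736 = -3327970/(-832374 + 1577910) + (3 - sqrt(2)*I*sqrt(1814))*(1/2093736) = -3327970/745536 + (3 - 2*I*sqrt(907))*(1/2093736) = -3327970*1/745536 + (1/697912 - I*sqrt(907)/1046868) = -1663985/372768 + (1/697912 - I*sqrt(907)/1046868) = -145164340819/32519907552 - I*sqrt(907)/1046868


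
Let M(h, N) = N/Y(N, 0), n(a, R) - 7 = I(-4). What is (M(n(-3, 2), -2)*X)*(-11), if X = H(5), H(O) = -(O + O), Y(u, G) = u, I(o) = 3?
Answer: 110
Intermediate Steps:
H(O) = -2*O
n(a, R) = 10 (n(a, R) = 7 + 3 = 10)
X = -10 (X = -2*5 = -10)
M(h, N) = 1 (M(h, N) = N/N = 1)
(M(n(-3, 2), -2)*X)*(-11) = (1*(-10))*(-11) = -10*(-11) = 110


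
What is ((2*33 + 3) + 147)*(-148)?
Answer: -31968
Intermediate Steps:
((2*33 + 3) + 147)*(-148) = ((66 + 3) + 147)*(-148) = (69 + 147)*(-148) = 216*(-148) = -31968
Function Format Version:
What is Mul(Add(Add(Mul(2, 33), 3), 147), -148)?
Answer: -31968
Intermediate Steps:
Mul(Add(Add(Mul(2, 33), 3), 147), -148) = Mul(Add(Add(66, 3), 147), -148) = Mul(Add(69, 147), -148) = Mul(216, -148) = -31968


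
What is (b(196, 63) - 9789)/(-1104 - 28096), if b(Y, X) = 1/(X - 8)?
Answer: 269197/803000 ≈ 0.33524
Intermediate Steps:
b(Y, X) = 1/(-8 + X)
(b(196, 63) - 9789)/(-1104 - 28096) = (1/(-8 + 63) - 9789)/(-1104 - 28096) = (1/55 - 9789)/(-29200) = (1/55 - 9789)*(-1/29200) = -538394/55*(-1/29200) = 269197/803000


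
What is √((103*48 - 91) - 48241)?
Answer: 2*I*√10847 ≈ 208.3*I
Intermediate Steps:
√((103*48 - 91) - 48241) = √((4944 - 91) - 48241) = √(4853 - 48241) = √(-43388) = 2*I*√10847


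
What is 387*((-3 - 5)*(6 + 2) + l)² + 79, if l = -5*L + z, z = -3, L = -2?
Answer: 1257442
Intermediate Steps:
l = 7 (l = -5*(-2) - 3 = 10 - 3 = 7)
387*((-3 - 5)*(6 + 2) + l)² + 79 = 387*((-3 - 5)*(6 + 2) + 7)² + 79 = 387*(-8*8 + 7)² + 79 = 387*(-64 + 7)² + 79 = 387*(-57)² + 79 = 387*3249 + 79 = 1257363 + 79 = 1257442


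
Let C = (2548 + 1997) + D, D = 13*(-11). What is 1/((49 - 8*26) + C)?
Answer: 1/4243 ≈ 0.00023568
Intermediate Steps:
D = -143
C = 4402 (C = (2548 + 1997) - 143 = 4545 - 143 = 4402)
1/((49 - 8*26) + C) = 1/((49 - 8*26) + 4402) = 1/((49 - 208) + 4402) = 1/(-159 + 4402) = 1/4243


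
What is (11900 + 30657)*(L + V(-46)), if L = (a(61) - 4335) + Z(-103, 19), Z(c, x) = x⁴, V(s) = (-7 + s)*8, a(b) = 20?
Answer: 5344393174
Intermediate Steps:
V(s) = -56 + 8*s
L = 126006 (L = (20 - 4335) + 19⁴ = -4315 + 130321 = 126006)
(11900 + 30657)*(L + V(-46)) = (11900 + 30657)*(126006 + (-56 + 8*(-46))) = 42557*(126006 + (-56 - 368)) = 42557*(126006 - 424) = 42557*125582 = 5344393174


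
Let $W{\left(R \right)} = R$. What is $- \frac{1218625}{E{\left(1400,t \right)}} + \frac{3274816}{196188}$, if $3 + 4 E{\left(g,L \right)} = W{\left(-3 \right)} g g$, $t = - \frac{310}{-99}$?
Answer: $\frac{1684353859204}{96132169047} \approx 17.521$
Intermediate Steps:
$t = \frac{310}{99}$ ($t = \left(-310\right) \left(- \frac{1}{99}\right) = \frac{310}{99} \approx 3.1313$)
$E{\left(g,L \right)} = - \frac{3}{4} - \frac{3 g^{2}}{4}$ ($E{\left(g,L \right)} = - \frac{3}{4} + \frac{- 3 g g}{4} = - \frac{3}{4} + \frac{\left(-3\right) g^{2}}{4} = - \frac{3}{4} - \frac{3 g^{2}}{4}$)
$- \frac{1218625}{E{\left(1400,t \right)}} + \frac{3274816}{196188} = - \frac{1218625}{- \frac{3}{4} - \frac{3 \cdot 1400^{2}}{4}} + \frac{3274816}{196188} = - \frac{1218625}{- \frac{3}{4} - 1470000} + 3274816 \cdot \frac{1}{196188} = - \frac{1218625}{- \frac{3}{4} - 1470000} + \frac{818704}{49047} = - \frac{1218625}{- \frac{5880003}{4}} + \frac{818704}{49047} = \left(-1218625\right) \left(- \frac{4}{5880003}\right) + \frac{818704}{49047} = \frac{4874500}{5880003} + \frac{818704}{49047} = \frac{1684353859204}{96132169047}$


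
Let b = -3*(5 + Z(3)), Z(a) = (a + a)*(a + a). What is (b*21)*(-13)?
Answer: 33579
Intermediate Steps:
Z(a) = 4*a² (Z(a) = (2*a)*(2*a) = 4*a²)
b = -123 (b = -3*(5 + 4*3²) = -3*(5 + 4*9) = -3*(5 + 36) = -3*41 = -123)
(b*21)*(-13) = -123*21*(-13) = -2583*(-13) = 33579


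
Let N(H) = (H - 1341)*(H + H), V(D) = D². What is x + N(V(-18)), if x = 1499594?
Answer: 840578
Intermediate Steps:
N(H) = 2*H*(-1341 + H) (N(H) = (-1341 + H)*(2*H) = 2*H*(-1341 + H))
x + N(V(-18)) = 1499594 + 2*(-18)²*(-1341 + (-18)²) = 1499594 + 2*324*(-1341 + 324) = 1499594 + 2*324*(-1017) = 1499594 - 659016 = 840578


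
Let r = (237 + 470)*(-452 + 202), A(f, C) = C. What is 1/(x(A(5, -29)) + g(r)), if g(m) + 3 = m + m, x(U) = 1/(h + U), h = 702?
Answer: -673/237907518 ≈ -2.8288e-6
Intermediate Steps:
r = -176750 (r = 707*(-250) = -176750)
x(U) = 1/(702 + U)
g(m) = -3 + 2*m (g(m) = -3 + (m + m) = -3 + 2*m)
1/(x(A(5, -29)) + g(r)) = 1/(1/(702 - 29) + (-3 + 2*(-176750))) = 1/(1/673 + (-3 - 353500)) = 1/(1/673 - 353503) = 1/(-237907518/673) = -673/237907518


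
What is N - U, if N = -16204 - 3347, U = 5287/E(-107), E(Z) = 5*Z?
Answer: -10454498/535 ≈ -19541.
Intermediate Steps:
U = -5287/535 (U = 5287/((5*(-107))) = 5287/(-535) = 5287*(-1/535) = -5287/535 ≈ -9.8822)
N = -19551
N - U = -19551 - 1*(-5287/535) = -19551 + 5287/535 = -10454498/535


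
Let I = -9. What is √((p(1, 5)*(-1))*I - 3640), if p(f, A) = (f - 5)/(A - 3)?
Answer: I*√3658 ≈ 60.481*I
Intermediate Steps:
p(f, A) = (-5 + f)/(-3 + A)
√((p(1, 5)*(-1))*I - 3640) = √((((-5 + 1)/(-3 + 5))*(-1))*(-9) - 3640) = √(((-4/2)*(-1))*(-9) - 3640) = √((((½)*(-4))*(-1))*(-9) - 3640) = √(-2*(-1)*(-9) - 3640) = √(2*(-9) - 3640) = √(-18 - 3640) = √(-3658) = I*√3658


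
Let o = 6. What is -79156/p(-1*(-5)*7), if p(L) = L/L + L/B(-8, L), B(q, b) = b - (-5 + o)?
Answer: -2691304/69 ≈ -39004.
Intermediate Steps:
B(q, b) = -1 + b (B(q, b) = b - (-5 + 6) = b - 1*1 = b - 1 = -1 + b)
p(L) = 1 + L/(-1 + L) (p(L) = L/L + L/(-1 + L) = 1 + L/(-1 + L))
-79156/p(-1*(-5)*7) = -79156*(-1 - 1*(-5)*7)/(-1 + 2*(-1*(-5)*7)) = -79156*(-1 + 5*7)/(-1 + 2*(5*7)) = -79156*(-1 + 35)/(-1 + 2*35) = -79156*34/(-1 + 70) = -79156/((1/34)*69) = -79156/69/34 = -79156*34/69 = -2691304/69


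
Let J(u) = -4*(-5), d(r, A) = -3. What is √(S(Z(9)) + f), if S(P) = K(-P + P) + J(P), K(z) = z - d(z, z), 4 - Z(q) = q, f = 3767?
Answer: √3790 ≈ 61.563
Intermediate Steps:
Z(q) = 4 - q
J(u) = 20
K(z) = 3 + z (K(z) = z - 1*(-3) = z + 3 = 3 + z)
S(P) = 23 (S(P) = (3 + (-P + P)) + 20 = (3 + 0) + 20 = 3 + 20 = 23)
√(S(Z(9)) + f) = √(23 + 3767) = √3790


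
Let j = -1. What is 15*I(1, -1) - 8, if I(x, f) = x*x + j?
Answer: -8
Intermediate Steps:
I(x, f) = -1 + x² (I(x, f) = x*x - 1 = x² - 1 = -1 + x²)
15*I(1, -1) - 8 = 15*(-1 + 1²) - 8 = 15*(-1 + 1) - 8 = 15*0 - 8 = 0 - 8 = -8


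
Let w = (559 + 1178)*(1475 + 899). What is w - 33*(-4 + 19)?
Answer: 4123143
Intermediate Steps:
w = 4123638 (w = 1737*2374 = 4123638)
w - 33*(-4 + 19) = 4123638 - 33*(-4 + 19) = 4123638 - 33*15 = 4123638 - 1*495 = 4123638 - 495 = 4123143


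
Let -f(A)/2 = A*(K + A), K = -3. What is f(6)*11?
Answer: -396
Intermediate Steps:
f(A) = -2*A*(-3 + A)
f(6)*11 = (2*6*(3 - 1*6))*11 = (2*6*(3 - 6))*11 = (2*6*(-3))*11 = -36*11 = -396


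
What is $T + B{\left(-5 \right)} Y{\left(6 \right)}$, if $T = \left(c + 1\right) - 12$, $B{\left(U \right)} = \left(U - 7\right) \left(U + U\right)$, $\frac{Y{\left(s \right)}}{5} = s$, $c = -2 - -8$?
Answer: $3595$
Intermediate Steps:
$c = 6$ ($c = -2 + 8 = 6$)
$Y{\left(s \right)} = 5 s$
$B{\left(U \right)} = 2 U \left(-7 + U\right)$ ($B{\left(U \right)} = \left(-7 + U\right) 2 U = 2 U \left(-7 + U\right)$)
$T = -5$ ($T = \left(6 + 1\right) - 12 = 7 - 12 = -5$)
$T + B{\left(-5 \right)} Y{\left(6 \right)} = -5 + 2 \left(-5\right) \left(-7 - 5\right) 5 \cdot 6 = -5 + 2 \left(-5\right) \left(-12\right) 30 = -5 + 120 \cdot 30 = -5 + 3600 = 3595$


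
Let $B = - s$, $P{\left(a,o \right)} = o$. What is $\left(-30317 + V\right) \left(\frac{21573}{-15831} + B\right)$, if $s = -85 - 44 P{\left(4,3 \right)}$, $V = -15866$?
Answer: $- \frac{17517488998}{1759} \approx -9.9588 \cdot 10^{6}$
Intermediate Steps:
$s = -217$ ($s = -85 - 132 = -217$)
$B = 217$ ($B = \left(-1\right) \left(-217\right) = 217$)
$\left(-30317 + V\right) \left(\frac{21573}{-15831} + B\right) = \left(-30317 - 15866\right) \left(\frac{21573}{-15831} + 217\right) = - 46183 \left(21573 \left(- \frac{1}{15831}\right) + 217\right) = - 46183 \left(- \frac{2397}{1759} + 217\right) = \left(-46183\right) \frac{379306}{1759} = - \frac{17517488998}{1759}$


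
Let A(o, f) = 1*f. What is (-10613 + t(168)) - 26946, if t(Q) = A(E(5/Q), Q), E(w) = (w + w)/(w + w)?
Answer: -37391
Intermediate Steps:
E(w) = 1 (E(w) = (2*w)/((2*w)) = (2*w)*(1/(2*w)) = 1)
A(o, f) = f
t(Q) = Q
(-10613 + t(168)) - 26946 = (-10613 + 168) - 26946 = -10445 - 26946 = -37391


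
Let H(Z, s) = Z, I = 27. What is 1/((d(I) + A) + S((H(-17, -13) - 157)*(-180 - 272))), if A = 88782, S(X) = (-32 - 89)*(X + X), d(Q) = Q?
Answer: -1/18944007 ≈ -5.2787e-8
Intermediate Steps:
S(X) = -242*X
1/((d(I) + A) + S((H(-17, -13) - 157)*(-180 - 272))) = 1/((27 + 88782) - 242*(-17 - 157)*(-180 - 272)) = 1/(88809 - (-42108)*(-452)) = 1/(88809 - 242*78648) = 1/(88809 - 19032816) = 1/(-18944007) = -1/18944007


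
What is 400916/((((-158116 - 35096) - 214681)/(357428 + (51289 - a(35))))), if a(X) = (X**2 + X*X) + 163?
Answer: -162813591264/407893 ≈ -3.9916e+5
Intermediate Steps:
a(X) = 163 + 2*X**2 (a(X) = (X**2 + X**2) + 163 = 2*X**2 + 163 = 163 + 2*X**2)
400916/((((-158116 - 35096) - 214681)/(357428 + (51289 - a(35))))) = 400916/((((-158116 - 35096) - 214681)/(357428 + (51289 - (163 + 2*35**2))))) = 400916/(((-193212 - 214681)/(357428 + (51289 - (163 + 2*1225))))) = 400916/((-407893/(357428 + (51289 - (163 + 2450))))) = 400916/((-407893/(357428 + (51289 - 1*2613)))) = 400916/((-407893/(357428 + (51289 - 2613)))) = 400916/((-407893/(357428 + 48676))) = 400916/((-407893/406104)) = 400916/((-407893*1/406104)) = 400916/(-407893/406104) = 400916*(-406104/407893) = -162813591264/407893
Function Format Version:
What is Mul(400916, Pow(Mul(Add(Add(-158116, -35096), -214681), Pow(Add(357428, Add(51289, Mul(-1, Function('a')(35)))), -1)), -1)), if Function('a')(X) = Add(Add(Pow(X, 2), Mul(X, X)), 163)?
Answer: Rational(-162813591264, 407893) ≈ -3.9916e+5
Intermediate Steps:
Function('a')(X) = Add(163, Mul(2, Pow(X, 2))) (Function('a')(X) = Add(Add(Pow(X, 2), Pow(X, 2)), 163) = Add(Mul(2, Pow(X, 2)), 163) = Add(163, Mul(2, Pow(X, 2))))
Mul(400916, Pow(Mul(Add(Add(-158116, -35096), -214681), Pow(Add(357428, Add(51289, Mul(-1, Function('a')(35)))), -1)), -1)) = Mul(400916, Pow(Mul(Add(Add(-158116, -35096), -214681), Pow(Add(357428, Add(51289, Mul(-1, Add(163, Mul(2, Pow(35, 2)))))), -1)), -1)) = Mul(400916, Pow(Mul(Add(-193212, -214681), Pow(Add(357428, Add(51289, Mul(-1, Add(163, Mul(2, 1225))))), -1)), -1)) = Mul(400916, Pow(Mul(-407893, Pow(Add(357428, Add(51289, Mul(-1, Add(163, 2450)))), -1)), -1)) = Mul(400916, Pow(Mul(-407893, Pow(Add(357428, Add(51289, Mul(-1, 2613))), -1)), -1)) = Mul(400916, Pow(Mul(-407893, Pow(Add(357428, Add(51289, -2613)), -1)), -1)) = Mul(400916, Pow(Mul(-407893, Pow(Add(357428, 48676), -1)), -1)) = Mul(400916, Pow(Mul(-407893, Pow(406104, -1)), -1)) = Mul(400916, Pow(Mul(-407893, Rational(1, 406104)), -1)) = Mul(400916, Pow(Rational(-407893, 406104), -1)) = Mul(400916, Rational(-406104, 407893)) = Rational(-162813591264, 407893)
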